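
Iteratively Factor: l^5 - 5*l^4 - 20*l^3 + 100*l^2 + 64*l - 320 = (l + 2)*(l^4 - 7*l^3 - 6*l^2 + 112*l - 160) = (l - 5)*(l + 2)*(l^3 - 2*l^2 - 16*l + 32) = (l - 5)*(l - 2)*(l + 2)*(l^2 - 16) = (l - 5)*(l - 2)*(l + 2)*(l + 4)*(l - 4)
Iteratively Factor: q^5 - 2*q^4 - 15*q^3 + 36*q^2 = (q)*(q^4 - 2*q^3 - 15*q^2 + 36*q) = q*(q - 3)*(q^3 + q^2 - 12*q) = q*(q - 3)*(q + 4)*(q^2 - 3*q) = q^2*(q - 3)*(q + 4)*(q - 3)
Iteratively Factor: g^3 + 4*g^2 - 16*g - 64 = (g + 4)*(g^2 - 16) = (g + 4)^2*(g - 4)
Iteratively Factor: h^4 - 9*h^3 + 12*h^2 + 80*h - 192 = (h + 3)*(h^3 - 12*h^2 + 48*h - 64) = (h - 4)*(h + 3)*(h^2 - 8*h + 16) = (h - 4)^2*(h + 3)*(h - 4)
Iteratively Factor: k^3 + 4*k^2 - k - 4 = (k + 1)*(k^2 + 3*k - 4) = (k + 1)*(k + 4)*(k - 1)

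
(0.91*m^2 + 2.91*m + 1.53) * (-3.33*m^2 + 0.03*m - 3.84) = -3.0303*m^4 - 9.663*m^3 - 8.502*m^2 - 11.1285*m - 5.8752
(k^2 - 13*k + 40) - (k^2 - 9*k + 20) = 20 - 4*k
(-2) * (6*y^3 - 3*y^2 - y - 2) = -12*y^3 + 6*y^2 + 2*y + 4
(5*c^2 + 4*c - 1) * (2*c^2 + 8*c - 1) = 10*c^4 + 48*c^3 + 25*c^2 - 12*c + 1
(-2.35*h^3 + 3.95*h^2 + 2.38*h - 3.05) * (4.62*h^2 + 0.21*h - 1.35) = -10.857*h^5 + 17.7555*h^4 + 14.9976*h^3 - 18.9237*h^2 - 3.8535*h + 4.1175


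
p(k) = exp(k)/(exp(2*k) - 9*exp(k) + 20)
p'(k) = (-2*exp(2*k) + 9*exp(k))*exp(k)/(exp(2*k) - 9*exp(k) + 20)^2 + exp(k)/(exp(2*k) - 9*exp(k) + 20)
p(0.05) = 0.09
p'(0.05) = 0.15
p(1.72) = 6.03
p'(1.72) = -72.83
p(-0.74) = 0.03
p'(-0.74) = 0.04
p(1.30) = 8.34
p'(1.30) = 123.84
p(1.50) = -17.95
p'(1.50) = -6.15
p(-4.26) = 0.00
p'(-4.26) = 0.00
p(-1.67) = 0.01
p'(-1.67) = 0.01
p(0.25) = 0.13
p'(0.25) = 0.23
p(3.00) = 0.08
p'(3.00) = -0.13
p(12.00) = 0.00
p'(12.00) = 0.00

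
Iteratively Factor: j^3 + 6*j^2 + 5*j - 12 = (j - 1)*(j^2 + 7*j + 12) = (j - 1)*(j + 3)*(j + 4)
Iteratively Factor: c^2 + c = (c)*(c + 1)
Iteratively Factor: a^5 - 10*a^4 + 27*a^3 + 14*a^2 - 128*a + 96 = (a - 3)*(a^4 - 7*a^3 + 6*a^2 + 32*a - 32) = (a - 3)*(a - 1)*(a^3 - 6*a^2 + 32) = (a - 4)*(a - 3)*(a - 1)*(a^2 - 2*a - 8) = (a - 4)*(a - 3)*(a - 1)*(a + 2)*(a - 4)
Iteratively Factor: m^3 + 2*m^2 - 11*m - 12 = (m + 4)*(m^2 - 2*m - 3) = (m + 1)*(m + 4)*(m - 3)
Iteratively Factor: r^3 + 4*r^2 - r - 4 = (r + 1)*(r^2 + 3*r - 4) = (r + 1)*(r + 4)*(r - 1)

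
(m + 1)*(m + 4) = m^2 + 5*m + 4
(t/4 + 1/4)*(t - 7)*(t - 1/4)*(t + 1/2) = t^4/4 - 23*t^3/16 - 69*t^2/32 - t/4 + 7/32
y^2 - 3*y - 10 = (y - 5)*(y + 2)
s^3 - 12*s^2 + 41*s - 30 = (s - 6)*(s - 5)*(s - 1)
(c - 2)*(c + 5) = c^2 + 3*c - 10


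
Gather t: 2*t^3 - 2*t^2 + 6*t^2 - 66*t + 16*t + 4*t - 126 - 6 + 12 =2*t^3 + 4*t^2 - 46*t - 120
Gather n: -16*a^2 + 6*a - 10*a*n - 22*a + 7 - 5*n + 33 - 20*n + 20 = -16*a^2 - 16*a + n*(-10*a - 25) + 60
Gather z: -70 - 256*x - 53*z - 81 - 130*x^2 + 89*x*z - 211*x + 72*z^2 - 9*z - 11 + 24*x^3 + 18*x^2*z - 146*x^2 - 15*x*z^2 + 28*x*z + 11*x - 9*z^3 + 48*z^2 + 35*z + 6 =24*x^3 - 276*x^2 - 456*x - 9*z^3 + z^2*(120 - 15*x) + z*(18*x^2 + 117*x - 27) - 156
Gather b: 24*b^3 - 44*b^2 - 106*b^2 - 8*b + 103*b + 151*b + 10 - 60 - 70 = 24*b^3 - 150*b^2 + 246*b - 120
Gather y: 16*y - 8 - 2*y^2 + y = -2*y^2 + 17*y - 8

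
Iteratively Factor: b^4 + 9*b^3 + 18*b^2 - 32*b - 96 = (b + 3)*(b^3 + 6*b^2 - 32) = (b - 2)*(b + 3)*(b^2 + 8*b + 16) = (b - 2)*(b + 3)*(b + 4)*(b + 4)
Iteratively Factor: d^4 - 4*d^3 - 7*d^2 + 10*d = (d - 5)*(d^3 + d^2 - 2*d) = (d - 5)*(d + 2)*(d^2 - d) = (d - 5)*(d - 1)*(d + 2)*(d)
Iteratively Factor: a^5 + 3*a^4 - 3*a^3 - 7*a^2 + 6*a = (a + 3)*(a^4 - 3*a^2 + 2*a) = a*(a + 3)*(a^3 - 3*a + 2) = a*(a + 2)*(a + 3)*(a^2 - 2*a + 1) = a*(a - 1)*(a + 2)*(a + 3)*(a - 1)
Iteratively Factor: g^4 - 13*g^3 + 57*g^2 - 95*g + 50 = (g - 5)*(g^3 - 8*g^2 + 17*g - 10) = (g - 5)*(g - 2)*(g^2 - 6*g + 5) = (g - 5)^2*(g - 2)*(g - 1)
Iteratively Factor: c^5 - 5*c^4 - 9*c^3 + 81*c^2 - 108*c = (c - 3)*(c^4 - 2*c^3 - 15*c^2 + 36*c) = (c - 3)*(c + 4)*(c^3 - 6*c^2 + 9*c) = (c - 3)^2*(c + 4)*(c^2 - 3*c) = c*(c - 3)^2*(c + 4)*(c - 3)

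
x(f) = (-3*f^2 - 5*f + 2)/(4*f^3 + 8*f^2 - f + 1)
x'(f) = (-6*f - 5)/(4*f^3 + 8*f^2 - f + 1) + (-12*f^2 - 16*f + 1)*(-3*f^2 - 5*f + 2)/(4*f^3 + 8*f^2 - f + 1)^2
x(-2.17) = 39.83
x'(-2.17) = 25582.27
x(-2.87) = 0.34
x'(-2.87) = 0.21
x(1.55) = -0.39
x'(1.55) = 0.18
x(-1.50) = 0.39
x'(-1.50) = 0.46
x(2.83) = -0.24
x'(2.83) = 0.07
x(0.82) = -0.53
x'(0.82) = 0.10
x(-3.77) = 0.23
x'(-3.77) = 0.08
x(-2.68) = 0.39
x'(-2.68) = 0.34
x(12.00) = -0.06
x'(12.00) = 0.00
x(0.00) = 2.00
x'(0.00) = -3.00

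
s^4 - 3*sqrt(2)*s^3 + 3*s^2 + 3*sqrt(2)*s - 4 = (s - 1)*(s + 1)*(s - 2*sqrt(2))*(s - sqrt(2))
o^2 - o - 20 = (o - 5)*(o + 4)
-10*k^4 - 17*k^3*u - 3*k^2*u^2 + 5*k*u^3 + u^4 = (-2*k + u)*(k + u)^2*(5*k + u)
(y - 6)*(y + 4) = y^2 - 2*y - 24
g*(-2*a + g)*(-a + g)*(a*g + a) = 2*a^3*g^2 + 2*a^3*g - 3*a^2*g^3 - 3*a^2*g^2 + a*g^4 + a*g^3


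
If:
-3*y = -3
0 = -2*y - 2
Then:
No Solution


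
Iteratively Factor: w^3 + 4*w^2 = (w)*(w^2 + 4*w) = w^2*(w + 4)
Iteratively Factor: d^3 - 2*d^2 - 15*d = (d + 3)*(d^2 - 5*d) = d*(d + 3)*(d - 5)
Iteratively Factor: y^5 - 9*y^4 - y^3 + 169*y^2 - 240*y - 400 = (y - 5)*(y^4 - 4*y^3 - 21*y^2 + 64*y + 80) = (y - 5)*(y - 4)*(y^3 - 21*y - 20) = (y - 5)^2*(y - 4)*(y^2 + 5*y + 4) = (y - 5)^2*(y - 4)*(y + 1)*(y + 4)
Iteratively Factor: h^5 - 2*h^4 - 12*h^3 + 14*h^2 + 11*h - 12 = (h + 1)*(h^4 - 3*h^3 - 9*h^2 + 23*h - 12) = (h - 4)*(h + 1)*(h^3 + h^2 - 5*h + 3) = (h - 4)*(h - 1)*(h + 1)*(h^2 + 2*h - 3) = (h - 4)*(h - 1)*(h + 1)*(h + 3)*(h - 1)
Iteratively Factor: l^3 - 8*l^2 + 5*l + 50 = (l + 2)*(l^2 - 10*l + 25) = (l - 5)*(l + 2)*(l - 5)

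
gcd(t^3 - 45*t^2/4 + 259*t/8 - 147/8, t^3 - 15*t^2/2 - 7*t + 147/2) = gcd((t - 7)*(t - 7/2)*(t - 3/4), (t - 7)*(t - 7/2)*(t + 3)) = t^2 - 21*t/2 + 49/2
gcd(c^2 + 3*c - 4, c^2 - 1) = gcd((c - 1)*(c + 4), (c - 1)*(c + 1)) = c - 1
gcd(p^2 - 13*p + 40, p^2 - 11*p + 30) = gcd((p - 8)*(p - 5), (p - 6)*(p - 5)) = p - 5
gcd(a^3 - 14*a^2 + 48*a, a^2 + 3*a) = a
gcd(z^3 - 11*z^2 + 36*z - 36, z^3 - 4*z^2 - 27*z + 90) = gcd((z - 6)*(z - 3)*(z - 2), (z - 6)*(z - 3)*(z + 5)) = z^2 - 9*z + 18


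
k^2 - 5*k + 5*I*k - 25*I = (k - 5)*(k + 5*I)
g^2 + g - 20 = (g - 4)*(g + 5)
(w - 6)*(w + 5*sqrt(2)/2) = w^2 - 6*w + 5*sqrt(2)*w/2 - 15*sqrt(2)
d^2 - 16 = (d - 4)*(d + 4)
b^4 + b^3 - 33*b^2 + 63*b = b*(b - 3)^2*(b + 7)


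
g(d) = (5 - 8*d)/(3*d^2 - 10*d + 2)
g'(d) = (5 - 8*d)*(10 - 6*d)/(3*d^2 - 10*d + 2)^2 - 8/(3*d^2 - 10*d + 2)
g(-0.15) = 1.74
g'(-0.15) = 3.07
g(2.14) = 2.14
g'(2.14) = 2.49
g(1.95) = 1.74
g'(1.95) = 1.80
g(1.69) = 1.35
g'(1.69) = 1.29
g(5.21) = -1.17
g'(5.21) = 0.54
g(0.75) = 0.26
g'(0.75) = 1.72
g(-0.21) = 1.58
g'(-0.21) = 2.31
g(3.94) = -2.89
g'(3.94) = 3.43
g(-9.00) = 0.23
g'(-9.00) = 0.02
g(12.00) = -0.29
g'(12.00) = 0.03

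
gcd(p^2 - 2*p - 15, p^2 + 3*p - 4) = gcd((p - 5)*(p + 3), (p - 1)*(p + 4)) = 1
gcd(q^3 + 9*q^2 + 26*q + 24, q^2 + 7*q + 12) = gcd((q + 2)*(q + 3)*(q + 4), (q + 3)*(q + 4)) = q^2 + 7*q + 12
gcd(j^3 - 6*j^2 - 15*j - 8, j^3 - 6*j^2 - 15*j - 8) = j^3 - 6*j^2 - 15*j - 8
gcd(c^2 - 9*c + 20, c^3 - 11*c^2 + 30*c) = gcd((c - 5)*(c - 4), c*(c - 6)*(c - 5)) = c - 5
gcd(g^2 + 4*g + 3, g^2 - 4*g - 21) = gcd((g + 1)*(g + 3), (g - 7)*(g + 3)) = g + 3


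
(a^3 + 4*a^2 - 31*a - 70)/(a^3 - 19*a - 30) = (a + 7)/(a + 3)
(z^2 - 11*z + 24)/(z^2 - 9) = (z - 8)/(z + 3)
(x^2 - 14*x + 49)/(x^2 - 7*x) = (x - 7)/x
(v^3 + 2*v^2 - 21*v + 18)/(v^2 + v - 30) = (v^2 - 4*v + 3)/(v - 5)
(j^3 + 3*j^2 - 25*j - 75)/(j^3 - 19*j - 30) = (j + 5)/(j + 2)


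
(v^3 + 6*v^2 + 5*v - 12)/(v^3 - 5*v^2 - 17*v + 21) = (v + 4)/(v - 7)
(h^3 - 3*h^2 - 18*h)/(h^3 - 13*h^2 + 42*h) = (h + 3)/(h - 7)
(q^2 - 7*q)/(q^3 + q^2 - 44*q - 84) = q/(q^2 + 8*q + 12)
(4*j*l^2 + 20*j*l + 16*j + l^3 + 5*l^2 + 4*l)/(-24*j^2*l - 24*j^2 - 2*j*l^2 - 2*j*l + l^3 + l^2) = (-l - 4)/(6*j - l)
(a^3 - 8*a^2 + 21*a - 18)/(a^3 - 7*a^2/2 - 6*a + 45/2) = 2*(a - 2)/(2*a + 5)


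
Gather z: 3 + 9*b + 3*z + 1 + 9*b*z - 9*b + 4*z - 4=z*(9*b + 7)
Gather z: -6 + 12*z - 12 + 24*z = 36*z - 18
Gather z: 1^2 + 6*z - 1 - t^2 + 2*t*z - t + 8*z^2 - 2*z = -t^2 - t + 8*z^2 + z*(2*t + 4)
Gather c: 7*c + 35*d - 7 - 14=7*c + 35*d - 21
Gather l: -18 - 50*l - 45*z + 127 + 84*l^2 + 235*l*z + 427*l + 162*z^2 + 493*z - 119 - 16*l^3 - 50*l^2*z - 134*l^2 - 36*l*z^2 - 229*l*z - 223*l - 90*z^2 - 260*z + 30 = -16*l^3 + l^2*(-50*z - 50) + l*(-36*z^2 + 6*z + 154) + 72*z^2 + 188*z + 20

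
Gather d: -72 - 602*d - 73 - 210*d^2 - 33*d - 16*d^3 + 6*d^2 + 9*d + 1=-16*d^3 - 204*d^2 - 626*d - 144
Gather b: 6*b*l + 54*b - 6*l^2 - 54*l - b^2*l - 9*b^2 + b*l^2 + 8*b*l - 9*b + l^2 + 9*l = b^2*(-l - 9) + b*(l^2 + 14*l + 45) - 5*l^2 - 45*l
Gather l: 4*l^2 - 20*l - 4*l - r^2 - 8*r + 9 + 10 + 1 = 4*l^2 - 24*l - r^2 - 8*r + 20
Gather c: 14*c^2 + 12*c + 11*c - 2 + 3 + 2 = 14*c^2 + 23*c + 3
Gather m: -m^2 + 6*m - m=-m^2 + 5*m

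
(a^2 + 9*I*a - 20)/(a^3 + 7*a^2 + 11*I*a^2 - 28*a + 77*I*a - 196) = (a + 5*I)/(a^2 + 7*a*(1 + I) + 49*I)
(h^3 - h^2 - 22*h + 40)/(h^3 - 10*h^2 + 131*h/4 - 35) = 4*(h^2 + 3*h - 10)/(4*h^2 - 24*h + 35)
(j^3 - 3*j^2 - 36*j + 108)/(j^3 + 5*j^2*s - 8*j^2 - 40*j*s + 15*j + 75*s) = (j^2 - 36)/(j^2 + 5*j*s - 5*j - 25*s)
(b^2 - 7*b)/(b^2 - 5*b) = (b - 7)/(b - 5)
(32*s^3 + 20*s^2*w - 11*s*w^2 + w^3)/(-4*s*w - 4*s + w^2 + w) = (-8*s^2 - 7*s*w + w^2)/(w + 1)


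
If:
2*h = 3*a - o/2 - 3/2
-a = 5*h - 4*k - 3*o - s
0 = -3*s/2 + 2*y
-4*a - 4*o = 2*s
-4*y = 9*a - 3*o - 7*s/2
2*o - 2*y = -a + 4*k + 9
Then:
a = 3/17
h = -12/17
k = -33/34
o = 15/17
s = -36/17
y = -27/17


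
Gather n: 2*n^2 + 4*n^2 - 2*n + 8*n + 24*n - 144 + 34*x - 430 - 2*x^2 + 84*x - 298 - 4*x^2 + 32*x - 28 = 6*n^2 + 30*n - 6*x^2 + 150*x - 900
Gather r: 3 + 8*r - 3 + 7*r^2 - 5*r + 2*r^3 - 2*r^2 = 2*r^3 + 5*r^2 + 3*r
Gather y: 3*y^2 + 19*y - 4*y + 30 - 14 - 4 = 3*y^2 + 15*y + 12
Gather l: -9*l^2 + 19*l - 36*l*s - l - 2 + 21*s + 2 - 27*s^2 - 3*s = -9*l^2 + l*(18 - 36*s) - 27*s^2 + 18*s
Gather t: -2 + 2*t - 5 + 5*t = 7*t - 7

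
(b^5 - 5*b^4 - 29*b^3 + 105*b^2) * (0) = 0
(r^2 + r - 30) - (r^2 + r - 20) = -10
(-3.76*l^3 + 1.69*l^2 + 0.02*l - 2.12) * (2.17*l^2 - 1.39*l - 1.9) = -8.1592*l^5 + 8.8937*l^4 + 4.8383*l^3 - 7.8392*l^2 + 2.9088*l + 4.028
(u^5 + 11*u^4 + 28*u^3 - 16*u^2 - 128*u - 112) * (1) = u^5 + 11*u^4 + 28*u^3 - 16*u^2 - 128*u - 112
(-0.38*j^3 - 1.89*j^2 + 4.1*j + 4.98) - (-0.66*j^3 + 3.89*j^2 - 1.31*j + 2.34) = 0.28*j^3 - 5.78*j^2 + 5.41*j + 2.64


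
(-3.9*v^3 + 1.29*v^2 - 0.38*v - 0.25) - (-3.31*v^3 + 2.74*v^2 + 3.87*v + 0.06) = -0.59*v^3 - 1.45*v^2 - 4.25*v - 0.31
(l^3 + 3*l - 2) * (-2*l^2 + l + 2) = -2*l^5 + l^4 - 4*l^3 + 7*l^2 + 4*l - 4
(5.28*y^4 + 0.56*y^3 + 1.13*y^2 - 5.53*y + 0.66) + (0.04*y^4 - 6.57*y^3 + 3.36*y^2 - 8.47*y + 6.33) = 5.32*y^4 - 6.01*y^3 + 4.49*y^2 - 14.0*y + 6.99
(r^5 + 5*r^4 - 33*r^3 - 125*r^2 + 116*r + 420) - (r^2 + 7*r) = r^5 + 5*r^4 - 33*r^3 - 126*r^2 + 109*r + 420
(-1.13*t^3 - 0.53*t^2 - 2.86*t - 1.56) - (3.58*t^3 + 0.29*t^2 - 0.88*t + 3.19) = -4.71*t^3 - 0.82*t^2 - 1.98*t - 4.75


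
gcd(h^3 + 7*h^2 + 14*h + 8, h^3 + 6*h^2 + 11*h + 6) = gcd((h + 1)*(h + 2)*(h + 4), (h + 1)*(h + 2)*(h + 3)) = h^2 + 3*h + 2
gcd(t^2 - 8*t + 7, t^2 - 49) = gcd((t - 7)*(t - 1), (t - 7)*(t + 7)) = t - 7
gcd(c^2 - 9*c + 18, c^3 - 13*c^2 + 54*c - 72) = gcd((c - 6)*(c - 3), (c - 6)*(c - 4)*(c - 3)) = c^2 - 9*c + 18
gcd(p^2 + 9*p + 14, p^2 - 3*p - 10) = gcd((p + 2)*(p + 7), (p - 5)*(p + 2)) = p + 2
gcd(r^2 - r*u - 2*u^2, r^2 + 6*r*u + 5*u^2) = r + u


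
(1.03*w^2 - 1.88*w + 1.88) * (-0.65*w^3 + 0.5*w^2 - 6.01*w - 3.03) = -0.6695*w^5 + 1.737*w^4 - 8.3523*w^3 + 9.1179*w^2 - 5.6024*w - 5.6964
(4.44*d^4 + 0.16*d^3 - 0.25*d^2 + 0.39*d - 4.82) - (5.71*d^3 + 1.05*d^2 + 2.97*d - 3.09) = 4.44*d^4 - 5.55*d^3 - 1.3*d^2 - 2.58*d - 1.73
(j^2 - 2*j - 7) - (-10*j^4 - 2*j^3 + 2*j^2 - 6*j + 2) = 10*j^4 + 2*j^3 - j^2 + 4*j - 9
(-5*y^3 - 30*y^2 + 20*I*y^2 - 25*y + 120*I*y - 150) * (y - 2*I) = -5*y^4 - 30*y^3 + 30*I*y^3 + 15*y^2 + 180*I*y^2 + 90*y + 50*I*y + 300*I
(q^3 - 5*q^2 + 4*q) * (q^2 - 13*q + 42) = q^5 - 18*q^4 + 111*q^3 - 262*q^2 + 168*q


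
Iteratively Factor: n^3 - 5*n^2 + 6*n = (n - 2)*(n^2 - 3*n) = n*(n - 2)*(n - 3)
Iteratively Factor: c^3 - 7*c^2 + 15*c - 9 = (c - 3)*(c^2 - 4*c + 3) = (c - 3)*(c - 1)*(c - 3)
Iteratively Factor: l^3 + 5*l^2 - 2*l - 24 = (l + 3)*(l^2 + 2*l - 8) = (l + 3)*(l + 4)*(l - 2)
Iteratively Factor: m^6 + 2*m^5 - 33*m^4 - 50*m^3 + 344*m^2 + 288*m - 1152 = (m + 4)*(m^5 - 2*m^4 - 25*m^3 + 50*m^2 + 144*m - 288) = (m - 4)*(m + 4)*(m^4 + 2*m^3 - 17*m^2 - 18*m + 72) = (m - 4)*(m - 3)*(m + 4)*(m^3 + 5*m^2 - 2*m - 24) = (m - 4)*(m - 3)*(m - 2)*(m + 4)*(m^2 + 7*m + 12) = (m - 4)*(m - 3)*(m - 2)*(m + 3)*(m + 4)*(m + 4)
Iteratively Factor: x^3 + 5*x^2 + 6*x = (x)*(x^2 + 5*x + 6) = x*(x + 3)*(x + 2)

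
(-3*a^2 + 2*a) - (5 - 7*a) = -3*a^2 + 9*a - 5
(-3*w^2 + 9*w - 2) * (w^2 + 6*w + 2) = -3*w^4 - 9*w^3 + 46*w^2 + 6*w - 4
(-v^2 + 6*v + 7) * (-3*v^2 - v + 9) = 3*v^4 - 17*v^3 - 36*v^2 + 47*v + 63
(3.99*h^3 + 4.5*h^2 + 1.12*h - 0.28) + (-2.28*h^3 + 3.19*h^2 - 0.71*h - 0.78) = 1.71*h^3 + 7.69*h^2 + 0.41*h - 1.06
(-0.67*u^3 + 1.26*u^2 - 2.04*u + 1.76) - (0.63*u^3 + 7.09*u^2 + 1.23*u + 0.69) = -1.3*u^3 - 5.83*u^2 - 3.27*u + 1.07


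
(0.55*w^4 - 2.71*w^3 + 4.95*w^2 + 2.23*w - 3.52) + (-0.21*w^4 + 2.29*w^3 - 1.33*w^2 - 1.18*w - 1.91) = 0.34*w^4 - 0.42*w^3 + 3.62*w^2 + 1.05*w - 5.43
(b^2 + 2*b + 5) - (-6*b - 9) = b^2 + 8*b + 14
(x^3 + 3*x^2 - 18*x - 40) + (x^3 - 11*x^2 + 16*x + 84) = 2*x^3 - 8*x^2 - 2*x + 44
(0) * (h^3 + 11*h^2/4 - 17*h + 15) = 0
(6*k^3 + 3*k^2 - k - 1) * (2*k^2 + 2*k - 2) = 12*k^5 + 18*k^4 - 8*k^3 - 10*k^2 + 2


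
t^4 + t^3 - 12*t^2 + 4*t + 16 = (t - 2)^2*(t + 1)*(t + 4)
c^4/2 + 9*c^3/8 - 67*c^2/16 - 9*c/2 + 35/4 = (c/2 + 1)*(c - 2)*(c - 5/4)*(c + 7/2)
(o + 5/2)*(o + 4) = o^2 + 13*o/2 + 10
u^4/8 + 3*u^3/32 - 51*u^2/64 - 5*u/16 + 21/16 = (u/4 + 1/2)*(u/2 + 1)*(u - 7/4)*(u - 3/2)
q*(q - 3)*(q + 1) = q^3 - 2*q^2 - 3*q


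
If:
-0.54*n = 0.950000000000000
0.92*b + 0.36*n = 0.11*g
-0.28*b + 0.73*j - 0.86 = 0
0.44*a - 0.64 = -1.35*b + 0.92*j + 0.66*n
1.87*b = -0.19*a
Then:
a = 1.66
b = -0.17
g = -7.17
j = 1.11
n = -1.76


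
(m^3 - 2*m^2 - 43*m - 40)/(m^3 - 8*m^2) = 1 + 6/m + 5/m^2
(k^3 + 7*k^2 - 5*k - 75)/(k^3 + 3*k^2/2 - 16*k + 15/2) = 2*(k + 5)/(2*k - 1)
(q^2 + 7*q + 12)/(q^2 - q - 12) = (q + 4)/(q - 4)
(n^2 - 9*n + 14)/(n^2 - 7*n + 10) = (n - 7)/(n - 5)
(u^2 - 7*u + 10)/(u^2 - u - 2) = (u - 5)/(u + 1)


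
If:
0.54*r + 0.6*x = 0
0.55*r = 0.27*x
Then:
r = 0.00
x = 0.00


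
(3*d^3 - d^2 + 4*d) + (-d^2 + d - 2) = 3*d^3 - 2*d^2 + 5*d - 2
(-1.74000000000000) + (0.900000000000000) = -0.840000000000000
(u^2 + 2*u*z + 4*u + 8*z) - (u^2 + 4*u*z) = -2*u*z + 4*u + 8*z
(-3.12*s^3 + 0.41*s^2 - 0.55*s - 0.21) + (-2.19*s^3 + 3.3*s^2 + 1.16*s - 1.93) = -5.31*s^3 + 3.71*s^2 + 0.61*s - 2.14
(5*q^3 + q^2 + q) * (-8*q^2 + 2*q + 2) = -40*q^5 + 2*q^4 + 4*q^3 + 4*q^2 + 2*q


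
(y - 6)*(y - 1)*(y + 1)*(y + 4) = y^4 - 2*y^3 - 25*y^2 + 2*y + 24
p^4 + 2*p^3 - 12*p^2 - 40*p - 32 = (p - 4)*(p + 2)^3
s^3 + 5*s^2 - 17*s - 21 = (s - 3)*(s + 1)*(s + 7)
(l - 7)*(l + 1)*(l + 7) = l^3 + l^2 - 49*l - 49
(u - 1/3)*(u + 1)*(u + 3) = u^3 + 11*u^2/3 + 5*u/3 - 1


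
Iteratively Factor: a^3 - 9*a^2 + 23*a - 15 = (a - 5)*(a^2 - 4*a + 3) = (a - 5)*(a - 3)*(a - 1)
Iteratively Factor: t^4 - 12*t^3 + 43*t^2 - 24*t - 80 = (t - 4)*(t^3 - 8*t^2 + 11*t + 20) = (t - 4)^2*(t^2 - 4*t - 5) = (t - 5)*(t - 4)^2*(t + 1)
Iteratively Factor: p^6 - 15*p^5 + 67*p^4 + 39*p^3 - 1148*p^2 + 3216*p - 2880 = (p - 3)*(p^5 - 12*p^4 + 31*p^3 + 132*p^2 - 752*p + 960) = (p - 4)*(p - 3)*(p^4 - 8*p^3 - p^2 + 128*p - 240) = (p - 5)*(p - 4)*(p - 3)*(p^3 - 3*p^2 - 16*p + 48) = (p - 5)*(p - 4)*(p - 3)^2*(p^2 - 16) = (p - 5)*(p - 4)^2*(p - 3)^2*(p + 4)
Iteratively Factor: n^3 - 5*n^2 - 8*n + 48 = (n + 3)*(n^2 - 8*n + 16) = (n - 4)*(n + 3)*(n - 4)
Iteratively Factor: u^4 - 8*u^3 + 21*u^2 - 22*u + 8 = (u - 1)*(u^3 - 7*u^2 + 14*u - 8) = (u - 2)*(u - 1)*(u^2 - 5*u + 4) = (u - 2)*(u - 1)^2*(u - 4)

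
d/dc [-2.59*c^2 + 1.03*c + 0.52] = 1.03 - 5.18*c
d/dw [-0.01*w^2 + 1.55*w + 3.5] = 1.55 - 0.02*w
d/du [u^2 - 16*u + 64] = 2*u - 16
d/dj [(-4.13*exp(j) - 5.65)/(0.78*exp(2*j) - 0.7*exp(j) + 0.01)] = (3.2214*exp(2*j) + 8.814*exp(j) - 3.9963)*exp(j)/(0.6084*exp(4*j) - 1.092*exp(3*j) + 0.5056*exp(2*j) - 0.014*exp(j) + 0.0001)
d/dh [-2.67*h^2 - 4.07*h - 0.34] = -5.34*h - 4.07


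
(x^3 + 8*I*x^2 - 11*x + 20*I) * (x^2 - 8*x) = x^5 - 8*x^4 + 8*I*x^4 - 11*x^3 - 64*I*x^3 + 88*x^2 + 20*I*x^2 - 160*I*x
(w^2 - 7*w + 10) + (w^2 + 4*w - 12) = 2*w^2 - 3*w - 2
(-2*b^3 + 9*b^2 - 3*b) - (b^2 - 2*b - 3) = -2*b^3 + 8*b^2 - b + 3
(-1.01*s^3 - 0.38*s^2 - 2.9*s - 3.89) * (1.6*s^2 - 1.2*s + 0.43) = -1.616*s^5 + 0.604*s^4 - 4.6183*s^3 - 2.9074*s^2 + 3.421*s - 1.6727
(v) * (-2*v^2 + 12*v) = -2*v^3 + 12*v^2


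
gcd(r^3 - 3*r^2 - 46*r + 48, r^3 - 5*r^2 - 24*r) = r - 8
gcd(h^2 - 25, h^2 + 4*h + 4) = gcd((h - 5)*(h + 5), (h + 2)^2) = 1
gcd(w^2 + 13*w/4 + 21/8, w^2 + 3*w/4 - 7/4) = w + 7/4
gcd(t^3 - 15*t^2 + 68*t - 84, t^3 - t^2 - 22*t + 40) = t - 2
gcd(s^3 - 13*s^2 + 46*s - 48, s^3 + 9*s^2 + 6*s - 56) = s - 2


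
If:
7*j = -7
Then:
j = -1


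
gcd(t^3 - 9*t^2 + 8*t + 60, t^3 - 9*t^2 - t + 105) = t - 5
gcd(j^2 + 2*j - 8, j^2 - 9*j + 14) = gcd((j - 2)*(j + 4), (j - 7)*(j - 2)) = j - 2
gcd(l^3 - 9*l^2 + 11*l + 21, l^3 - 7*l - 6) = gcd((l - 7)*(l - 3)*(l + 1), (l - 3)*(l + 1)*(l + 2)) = l^2 - 2*l - 3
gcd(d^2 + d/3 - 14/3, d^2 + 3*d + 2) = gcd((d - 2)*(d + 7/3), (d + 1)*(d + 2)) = 1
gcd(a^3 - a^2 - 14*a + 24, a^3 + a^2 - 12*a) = a^2 + a - 12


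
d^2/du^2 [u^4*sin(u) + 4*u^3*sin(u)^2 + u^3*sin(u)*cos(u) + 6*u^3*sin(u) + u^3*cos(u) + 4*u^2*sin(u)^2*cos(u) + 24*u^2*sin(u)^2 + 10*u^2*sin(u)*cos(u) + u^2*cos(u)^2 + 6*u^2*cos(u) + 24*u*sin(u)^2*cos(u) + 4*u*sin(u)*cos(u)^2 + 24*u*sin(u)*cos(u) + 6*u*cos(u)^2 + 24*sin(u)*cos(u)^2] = -u^4*sin(u) - 6*u^3*sin(u) - 2*u^3*sin(2*u) + 7*u^3*cos(u) + 8*u^3*cos(2*u) + 6*u^2*sin(u) + 4*u^2*sin(2*u) + 29*u^2*cos(u) + 52*u^2*cos(2*u) + 9*u^2*cos(3*u) + 7*u*sin(u) + 47*u*sin(2*u) + 3*u*sin(3*u) + 16*u*cos(2*u) + 54*u*cos(3*u) + 12*u - 18*sin(u) - 2*sin(2*u) - 18*sin(3*u) + 16*cos(u) + 25*cos(2*u) + 4*cos(3*u) + 25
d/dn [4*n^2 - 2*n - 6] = 8*n - 2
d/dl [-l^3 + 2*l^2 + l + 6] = -3*l^2 + 4*l + 1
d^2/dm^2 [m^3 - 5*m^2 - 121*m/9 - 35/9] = 6*m - 10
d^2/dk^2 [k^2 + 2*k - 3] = 2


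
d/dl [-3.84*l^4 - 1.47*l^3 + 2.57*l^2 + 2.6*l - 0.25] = -15.36*l^3 - 4.41*l^2 + 5.14*l + 2.6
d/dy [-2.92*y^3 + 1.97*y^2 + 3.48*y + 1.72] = -8.76*y^2 + 3.94*y + 3.48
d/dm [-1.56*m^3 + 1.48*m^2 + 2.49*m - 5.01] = -4.68*m^2 + 2.96*m + 2.49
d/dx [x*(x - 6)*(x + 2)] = 3*x^2 - 8*x - 12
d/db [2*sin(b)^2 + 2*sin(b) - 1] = 2*sin(2*b) + 2*cos(b)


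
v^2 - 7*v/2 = v*(v - 7/2)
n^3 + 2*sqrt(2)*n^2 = n^2*(n + 2*sqrt(2))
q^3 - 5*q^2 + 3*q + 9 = (q - 3)^2*(q + 1)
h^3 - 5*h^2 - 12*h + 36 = (h - 6)*(h - 2)*(h + 3)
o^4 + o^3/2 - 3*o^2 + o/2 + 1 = (o - 1)^2*(o + 1/2)*(o + 2)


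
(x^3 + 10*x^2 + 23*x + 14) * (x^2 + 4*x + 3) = x^5 + 14*x^4 + 66*x^3 + 136*x^2 + 125*x + 42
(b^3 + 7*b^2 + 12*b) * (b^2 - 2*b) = b^5 + 5*b^4 - 2*b^3 - 24*b^2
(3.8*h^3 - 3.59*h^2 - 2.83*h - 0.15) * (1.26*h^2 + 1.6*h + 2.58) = 4.788*h^5 + 1.5566*h^4 + 0.4942*h^3 - 13.9792*h^2 - 7.5414*h - 0.387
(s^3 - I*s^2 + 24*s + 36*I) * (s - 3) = s^4 - 3*s^3 - I*s^3 + 24*s^2 + 3*I*s^2 - 72*s + 36*I*s - 108*I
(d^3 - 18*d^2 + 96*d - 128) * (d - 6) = d^4 - 24*d^3 + 204*d^2 - 704*d + 768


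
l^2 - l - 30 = (l - 6)*(l + 5)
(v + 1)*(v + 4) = v^2 + 5*v + 4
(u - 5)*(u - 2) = u^2 - 7*u + 10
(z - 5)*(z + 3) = z^2 - 2*z - 15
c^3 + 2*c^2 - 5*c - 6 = (c - 2)*(c + 1)*(c + 3)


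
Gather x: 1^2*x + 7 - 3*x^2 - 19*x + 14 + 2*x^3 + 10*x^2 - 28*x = 2*x^3 + 7*x^2 - 46*x + 21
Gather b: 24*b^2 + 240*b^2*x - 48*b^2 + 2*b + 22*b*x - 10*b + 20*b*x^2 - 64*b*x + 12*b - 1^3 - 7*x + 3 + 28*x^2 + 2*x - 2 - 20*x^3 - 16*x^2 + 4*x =b^2*(240*x - 24) + b*(20*x^2 - 42*x + 4) - 20*x^3 + 12*x^2 - x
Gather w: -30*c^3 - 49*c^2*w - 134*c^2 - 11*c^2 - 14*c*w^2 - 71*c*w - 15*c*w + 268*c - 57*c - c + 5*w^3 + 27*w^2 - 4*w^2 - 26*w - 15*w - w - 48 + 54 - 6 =-30*c^3 - 145*c^2 + 210*c + 5*w^3 + w^2*(23 - 14*c) + w*(-49*c^2 - 86*c - 42)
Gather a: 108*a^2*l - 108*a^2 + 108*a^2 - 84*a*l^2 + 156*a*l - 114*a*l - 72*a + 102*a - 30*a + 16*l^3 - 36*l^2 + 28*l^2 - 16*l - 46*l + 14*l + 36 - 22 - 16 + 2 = 108*a^2*l + a*(-84*l^2 + 42*l) + 16*l^3 - 8*l^2 - 48*l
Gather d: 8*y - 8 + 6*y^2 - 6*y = 6*y^2 + 2*y - 8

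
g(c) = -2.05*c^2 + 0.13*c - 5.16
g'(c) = 0.13 - 4.1*c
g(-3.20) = -26.57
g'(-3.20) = 13.25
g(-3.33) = -28.33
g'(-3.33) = 13.78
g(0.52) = -5.65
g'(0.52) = -2.00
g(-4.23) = -42.39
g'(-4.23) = 17.47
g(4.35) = -43.39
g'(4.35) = -17.70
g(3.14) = -24.96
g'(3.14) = -12.74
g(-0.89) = -6.90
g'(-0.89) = 3.78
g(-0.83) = -6.68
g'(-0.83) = 3.53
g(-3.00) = -24.00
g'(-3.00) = 12.43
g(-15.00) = -468.36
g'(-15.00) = 61.63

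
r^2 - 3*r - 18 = (r - 6)*(r + 3)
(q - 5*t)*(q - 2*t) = q^2 - 7*q*t + 10*t^2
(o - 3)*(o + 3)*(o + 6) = o^3 + 6*o^2 - 9*o - 54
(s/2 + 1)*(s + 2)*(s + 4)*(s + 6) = s^4/2 + 7*s^3 + 34*s^2 + 68*s + 48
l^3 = l^3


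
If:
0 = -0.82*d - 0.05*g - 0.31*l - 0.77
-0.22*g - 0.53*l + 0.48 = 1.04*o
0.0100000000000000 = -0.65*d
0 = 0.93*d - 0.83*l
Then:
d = -0.02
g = -15.04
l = -0.02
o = 3.65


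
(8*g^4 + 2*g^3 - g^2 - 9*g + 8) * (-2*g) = -16*g^5 - 4*g^4 + 2*g^3 + 18*g^2 - 16*g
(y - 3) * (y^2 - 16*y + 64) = y^3 - 19*y^2 + 112*y - 192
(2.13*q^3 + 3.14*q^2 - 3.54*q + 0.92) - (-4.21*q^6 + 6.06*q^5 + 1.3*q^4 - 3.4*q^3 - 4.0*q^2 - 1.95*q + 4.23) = 4.21*q^6 - 6.06*q^5 - 1.3*q^4 + 5.53*q^3 + 7.14*q^2 - 1.59*q - 3.31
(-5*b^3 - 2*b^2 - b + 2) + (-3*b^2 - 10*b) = -5*b^3 - 5*b^2 - 11*b + 2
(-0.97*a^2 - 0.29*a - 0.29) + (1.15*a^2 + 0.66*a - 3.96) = 0.18*a^2 + 0.37*a - 4.25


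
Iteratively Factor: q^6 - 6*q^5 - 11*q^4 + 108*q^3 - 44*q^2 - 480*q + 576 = (q - 4)*(q^5 - 2*q^4 - 19*q^3 + 32*q^2 + 84*q - 144) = (q - 4)*(q - 2)*(q^4 - 19*q^2 - 6*q + 72) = (q - 4)^2*(q - 2)*(q^3 + 4*q^2 - 3*q - 18) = (q - 4)^2*(q - 2)^2*(q^2 + 6*q + 9) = (q - 4)^2*(q - 2)^2*(q + 3)*(q + 3)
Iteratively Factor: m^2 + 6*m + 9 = (m + 3)*(m + 3)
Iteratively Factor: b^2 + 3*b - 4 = (b + 4)*(b - 1)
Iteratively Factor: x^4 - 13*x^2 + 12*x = (x - 3)*(x^3 + 3*x^2 - 4*x) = (x - 3)*(x - 1)*(x^2 + 4*x) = x*(x - 3)*(x - 1)*(x + 4)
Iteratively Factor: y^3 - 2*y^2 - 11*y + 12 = (y - 1)*(y^2 - y - 12) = (y - 4)*(y - 1)*(y + 3)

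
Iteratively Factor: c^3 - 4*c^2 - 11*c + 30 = (c + 3)*(c^2 - 7*c + 10) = (c - 2)*(c + 3)*(c - 5)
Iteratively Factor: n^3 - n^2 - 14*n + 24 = (n + 4)*(n^2 - 5*n + 6) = (n - 3)*(n + 4)*(n - 2)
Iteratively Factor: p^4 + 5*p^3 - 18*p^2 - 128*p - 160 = (p + 2)*(p^3 + 3*p^2 - 24*p - 80) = (p - 5)*(p + 2)*(p^2 + 8*p + 16) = (p - 5)*(p + 2)*(p + 4)*(p + 4)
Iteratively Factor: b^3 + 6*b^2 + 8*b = (b)*(b^2 + 6*b + 8) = b*(b + 4)*(b + 2)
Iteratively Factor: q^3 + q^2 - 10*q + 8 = (q - 1)*(q^2 + 2*q - 8) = (q - 1)*(q + 4)*(q - 2)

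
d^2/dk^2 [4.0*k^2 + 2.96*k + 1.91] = 8.00000000000000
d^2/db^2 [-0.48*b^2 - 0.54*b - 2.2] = -0.960000000000000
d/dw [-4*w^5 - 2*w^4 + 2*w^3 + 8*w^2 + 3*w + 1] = -20*w^4 - 8*w^3 + 6*w^2 + 16*w + 3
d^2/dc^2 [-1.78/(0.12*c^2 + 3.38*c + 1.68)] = (0.051264*c^2 + 1.443936*c - 1.78*(0.24*c + 3.38)*(0.48*c + 6.76) + 0.717696)/(0.12*c^2 + 3.38*c + 1.68)^3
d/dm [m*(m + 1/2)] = 2*m + 1/2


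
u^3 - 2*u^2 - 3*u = u*(u - 3)*(u + 1)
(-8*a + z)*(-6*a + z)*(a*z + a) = 48*a^3*z + 48*a^3 - 14*a^2*z^2 - 14*a^2*z + a*z^3 + a*z^2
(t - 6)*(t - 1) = t^2 - 7*t + 6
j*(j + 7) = j^2 + 7*j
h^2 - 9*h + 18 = (h - 6)*(h - 3)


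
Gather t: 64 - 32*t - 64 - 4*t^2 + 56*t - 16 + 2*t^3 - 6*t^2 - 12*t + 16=2*t^3 - 10*t^2 + 12*t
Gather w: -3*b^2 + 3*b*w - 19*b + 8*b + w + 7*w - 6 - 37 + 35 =-3*b^2 - 11*b + w*(3*b + 8) - 8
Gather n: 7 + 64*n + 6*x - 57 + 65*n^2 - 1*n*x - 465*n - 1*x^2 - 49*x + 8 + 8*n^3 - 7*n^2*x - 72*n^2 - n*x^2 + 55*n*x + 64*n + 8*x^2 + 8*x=8*n^3 + n^2*(-7*x - 7) + n*(-x^2 + 54*x - 337) + 7*x^2 - 35*x - 42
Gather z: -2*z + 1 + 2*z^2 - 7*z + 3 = 2*z^2 - 9*z + 4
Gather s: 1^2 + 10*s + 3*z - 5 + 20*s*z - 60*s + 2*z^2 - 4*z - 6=s*(20*z - 50) + 2*z^2 - z - 10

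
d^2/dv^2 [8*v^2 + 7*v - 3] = 16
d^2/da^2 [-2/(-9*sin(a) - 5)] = 18*(-9*sin(a)^2 + 5*sin(a) + 18)/(9*sin(a) + 5)^3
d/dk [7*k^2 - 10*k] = 14*k - 10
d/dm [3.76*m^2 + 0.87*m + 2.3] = 7.52*m + 0.87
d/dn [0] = 0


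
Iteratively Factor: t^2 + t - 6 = (t - 2)*(t + 3)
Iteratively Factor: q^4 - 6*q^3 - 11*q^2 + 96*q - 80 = (q - 5)*(q^3 - q^2 - 16*q + 16) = (q - 5)*(q - 4)*(q^2 + 3*q - 4) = (q - 5)*(q - 4)*(q + 4)*(q - 1)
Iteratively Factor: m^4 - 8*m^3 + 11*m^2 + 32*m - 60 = (m - 2)*(m^3 - 6*m^2 - m + 30) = (m - 2)*(m + 2)*(m^2 - 8*m + 15) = (m - 5)*(m - 2)*(m + 2)*(m - 3)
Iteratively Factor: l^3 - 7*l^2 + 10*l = (l)*(l^2 - 7*l + 10) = l*(l - 2)*(l - 5)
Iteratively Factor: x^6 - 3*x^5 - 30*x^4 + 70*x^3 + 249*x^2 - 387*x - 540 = (x - 3)*(x^5 - 30*x^3 - 20*x^2 + 189*x + 180) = (x - 3)*(x + 1)*(x^4 - x^3 - 29*x^2 + 9*x + 180) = (x - 3)*(x + 1)*(x + 4)*(x^3 - 5*x^2 - 9*x + 45) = (x - 3)^2*(x + 1)*(x + 4)*(x^2 - 2*x - 15) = (x - 5)*(x - 3)^2*(x + 1)*(x + 4)*(x + 3)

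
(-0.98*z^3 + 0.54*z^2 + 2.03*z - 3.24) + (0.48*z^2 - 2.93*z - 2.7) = -0.98*z^3 + 1.02*z^2 - 0.9*z - 5.94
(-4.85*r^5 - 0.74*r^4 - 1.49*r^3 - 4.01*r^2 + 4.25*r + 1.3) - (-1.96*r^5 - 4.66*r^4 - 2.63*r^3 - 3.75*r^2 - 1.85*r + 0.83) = -2.89*r^5 + 3.92*r^4 + 1.14*r^3 - 0.26*r^2 + 6.1*r + 0.47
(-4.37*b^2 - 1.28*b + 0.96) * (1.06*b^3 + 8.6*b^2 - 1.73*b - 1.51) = -4.6322*b^5 - 38.9388*b^4 - 2.4303*b^3 + 17.0691*b^2 + 0.272*b - 1.4496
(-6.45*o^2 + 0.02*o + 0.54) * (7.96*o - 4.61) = -51.342*o^3 + 29.8937*o^2 + 4.2062*o - 2.4894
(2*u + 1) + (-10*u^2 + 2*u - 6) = -10*u^2 + 4*u - 5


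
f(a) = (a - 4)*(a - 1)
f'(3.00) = 1.00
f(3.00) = -2.00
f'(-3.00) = -11.00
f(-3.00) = 28.00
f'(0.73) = -3.54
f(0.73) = 0.88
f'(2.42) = -0.16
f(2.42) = -2.24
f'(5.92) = 6.84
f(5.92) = 9.45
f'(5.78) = 6.56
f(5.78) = 8.51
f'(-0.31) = -5.62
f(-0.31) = 5.65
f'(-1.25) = -7.50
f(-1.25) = 11.81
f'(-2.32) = -9.64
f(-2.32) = 20.98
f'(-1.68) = -8.36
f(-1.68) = 15.22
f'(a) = 2*a - 5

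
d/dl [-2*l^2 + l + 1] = 1 - 4*l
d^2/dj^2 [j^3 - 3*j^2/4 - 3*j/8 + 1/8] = 6*j - 3/2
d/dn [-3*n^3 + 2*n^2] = n*(4 - 9*n)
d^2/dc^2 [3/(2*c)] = 3/c^3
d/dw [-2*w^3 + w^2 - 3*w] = -6*w^2 + 2*w - 3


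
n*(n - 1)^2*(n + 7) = n^4 + 5*n^3 - 13*n^2 + 7*n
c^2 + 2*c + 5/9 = (c + 1/3)*(c + 5/3)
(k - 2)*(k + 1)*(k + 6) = k^3 + 5*k^2 - 8*k - 12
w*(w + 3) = w^2 + 3*w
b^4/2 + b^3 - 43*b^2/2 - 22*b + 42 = (b/2 + 1)*(b - 6)*(b - 1)*(b + 7)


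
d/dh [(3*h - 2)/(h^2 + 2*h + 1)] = (7 - 3*h)/(h^3 + 3*h^2 + 3*h + 1)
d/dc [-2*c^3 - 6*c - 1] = -6*c^2 - 6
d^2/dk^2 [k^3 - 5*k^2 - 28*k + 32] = 6*k - 10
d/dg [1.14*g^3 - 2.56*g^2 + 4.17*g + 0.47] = 3.42*g^2 - 5.12*g + 4.17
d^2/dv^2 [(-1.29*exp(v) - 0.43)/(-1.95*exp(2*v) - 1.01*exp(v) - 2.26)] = (4.905225*exp(4*v) + 3.999645*exp(3*v) - 31.569525*exp(2*v) - 10.085951*exp(v) + 5.607286)*exp(v)/(7.414875*exp(6*v) + 11.521575*exp(5*v) + 31.748535*exp(4*v) + 27.736721*exp(3*v) + 36.795738*exp(2*v) + 15.476028*exp(v) + 11.543176)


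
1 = 1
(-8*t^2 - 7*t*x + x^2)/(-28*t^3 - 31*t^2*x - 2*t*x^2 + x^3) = (-8*t + x)/(-28*t^2 - 3*t*x + x^2)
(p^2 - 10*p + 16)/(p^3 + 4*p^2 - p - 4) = (p^2 - 10*p + 16)/(p^3 + 4*p^2 - p - 4)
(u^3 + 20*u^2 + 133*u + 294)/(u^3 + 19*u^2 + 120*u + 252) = (u + 7)/(u + 6)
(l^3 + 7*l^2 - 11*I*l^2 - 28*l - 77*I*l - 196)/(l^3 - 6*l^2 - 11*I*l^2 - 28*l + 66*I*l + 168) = (l + 7)/(l - 6)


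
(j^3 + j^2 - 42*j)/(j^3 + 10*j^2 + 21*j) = (j - 6)/(j + 3)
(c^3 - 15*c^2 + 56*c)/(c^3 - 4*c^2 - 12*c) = (-c^2 + 15*c - 56)/(-c^2 + 4*c + 12)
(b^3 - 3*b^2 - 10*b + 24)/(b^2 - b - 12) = b - 2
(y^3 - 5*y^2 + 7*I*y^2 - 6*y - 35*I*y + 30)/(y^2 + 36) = (y^2 + y*(-5 + I) - 5*I)/(y - 6*I)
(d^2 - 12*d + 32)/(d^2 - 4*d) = (d - 8)/d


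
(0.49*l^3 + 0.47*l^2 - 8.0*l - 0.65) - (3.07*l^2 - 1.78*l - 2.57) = 0.49*l^3 - 2.6*l^2 - 6.22*l + 1.92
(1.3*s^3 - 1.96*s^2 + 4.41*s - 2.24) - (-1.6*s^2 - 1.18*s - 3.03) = 1.3*s^3 - 0.36*s^2 + 5.59*s + 0.79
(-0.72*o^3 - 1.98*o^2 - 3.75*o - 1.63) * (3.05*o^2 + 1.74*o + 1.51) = -2.196*o^5 - 7.2918*o^4 - 15.9699*o^3 - 14.4863*o^2 - 8.4987*o - 2.4613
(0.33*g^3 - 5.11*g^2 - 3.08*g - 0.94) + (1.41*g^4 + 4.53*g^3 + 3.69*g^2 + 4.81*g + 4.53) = 1.41*g^4 + 4.86*g^3 - 1.42*g^2 + 1.73*g + 3.59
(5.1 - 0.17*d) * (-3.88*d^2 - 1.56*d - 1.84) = 0.6596*d^3 - 19.5228*d^2 - 7.6432*d - 9.384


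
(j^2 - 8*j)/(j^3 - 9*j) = (j - 8)/(j^2 - 9)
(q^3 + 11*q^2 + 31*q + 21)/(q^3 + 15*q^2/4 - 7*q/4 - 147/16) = 16*(q^3 + 11*q^2 + 31*q + 21)/(16*q^3 + 60*q^2 - 28*q - 147)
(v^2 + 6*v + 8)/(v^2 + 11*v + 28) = (v + 2)/(v + 7)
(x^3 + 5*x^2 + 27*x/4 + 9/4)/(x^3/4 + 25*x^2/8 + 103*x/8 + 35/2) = 2*(4*x^3 + 20*x^2 + 27*x + 9)/(2*x^3 + 25*x^2 + 103*x + 140)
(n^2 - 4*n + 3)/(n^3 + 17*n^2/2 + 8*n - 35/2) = 2*(n - 3)/(2*n^2 + 19*n + 35)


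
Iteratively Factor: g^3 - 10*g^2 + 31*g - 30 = (g - 5)*(g^2 - 5*g + 6) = (g - 5)*(g - 2)*(g - 3)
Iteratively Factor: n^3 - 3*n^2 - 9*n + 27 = (n - 3)*(n^2 - 9) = (n - 3)^2*(n + 3)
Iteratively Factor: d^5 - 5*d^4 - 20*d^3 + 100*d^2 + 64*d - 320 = (d - 2)*(d^4 - 3*d^3 - 26*d^2 + 48*d + 160) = (d - 4)*(d - 2)*(d^3 + d^2 - 22*d - 40) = (d - 4)*(d - 2)*(d + 2)*(d^2 - d - 20) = (d - 5)*(d - 4)*(d - 2)*(d + 2)*(d + 4)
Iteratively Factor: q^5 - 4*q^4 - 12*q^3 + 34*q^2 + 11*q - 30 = (q - 2)*(q^4 - 2*q^3 - 16*q^2 + 2*q + 15) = (q - 2)*(q + 3)*(q^3 - 5*q^2 - q + 5) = (q - 2)*(q - 1)*(q + 3)*(q^2 - 4*q - 5) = (q - 5)*(q - 2)*(q - 1)*(q + 3)*(q + 1)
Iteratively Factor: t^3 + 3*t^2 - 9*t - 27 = (t + 3)*(t^2 - 9) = (t + 3)^2*(t - 3)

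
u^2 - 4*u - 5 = (u - 5)*(u + 1)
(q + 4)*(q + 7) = q^2 + 11*q + 28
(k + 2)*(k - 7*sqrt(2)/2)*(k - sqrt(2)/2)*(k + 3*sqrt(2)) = k^4 - sqrt(2)*k^3 + 2*k^3 - 41*k^2/2 - 2*sqrt(2)*k^2 - 41*k + 21*sqrt(2)*k/2 + 21*sqrt(2)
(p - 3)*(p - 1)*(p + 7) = p^3 + 3*p^2 - 25*p + 21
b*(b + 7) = b^2 + 7*b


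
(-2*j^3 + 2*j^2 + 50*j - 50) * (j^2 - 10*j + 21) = -2*j^5 + 22*j^4 - 12*j^3 - 508*j^2 + 1550*j - 1050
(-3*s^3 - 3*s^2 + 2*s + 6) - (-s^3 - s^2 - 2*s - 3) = -2*s^3 - 2*s^2 + 4*s + 9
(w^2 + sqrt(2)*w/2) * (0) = 0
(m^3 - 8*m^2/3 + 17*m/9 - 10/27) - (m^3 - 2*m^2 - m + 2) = -2*m^2/3 + 26*m/9 - 64/27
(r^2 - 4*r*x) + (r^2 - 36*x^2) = 2*r^2 - 4*r*x - 36*x^2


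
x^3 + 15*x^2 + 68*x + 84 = (x + 2)*(x + 6)*(x + 7)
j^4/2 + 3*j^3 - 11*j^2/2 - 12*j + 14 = (j/2 + 1)*(j - 2)*(j - 1)*(j + 7)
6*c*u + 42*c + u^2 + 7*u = (6*c + u)*(u + 7)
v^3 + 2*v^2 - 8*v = v*(v - 2)*(v + 4)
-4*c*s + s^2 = s*(-4*c + s)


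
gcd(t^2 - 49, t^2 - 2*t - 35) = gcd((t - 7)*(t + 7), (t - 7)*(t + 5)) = t - 7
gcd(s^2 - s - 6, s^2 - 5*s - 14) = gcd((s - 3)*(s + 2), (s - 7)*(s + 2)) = s + 2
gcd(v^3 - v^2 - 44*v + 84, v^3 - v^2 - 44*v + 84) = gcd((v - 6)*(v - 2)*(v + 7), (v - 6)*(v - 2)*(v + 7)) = v^3 - v^2 - 44*v + 84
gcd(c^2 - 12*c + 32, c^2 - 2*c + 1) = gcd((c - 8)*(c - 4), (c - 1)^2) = 1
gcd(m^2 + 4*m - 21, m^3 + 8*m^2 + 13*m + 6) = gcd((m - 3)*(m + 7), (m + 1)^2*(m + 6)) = 1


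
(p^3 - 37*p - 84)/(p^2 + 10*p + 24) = (p^2 - 4*p - 21)/(p + 6)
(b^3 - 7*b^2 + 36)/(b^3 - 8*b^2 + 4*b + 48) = (b - 3)/(b - 4)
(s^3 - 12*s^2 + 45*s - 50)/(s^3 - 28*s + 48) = (s^2 - 10*s + 25)/(s^2 + 2*s - 24)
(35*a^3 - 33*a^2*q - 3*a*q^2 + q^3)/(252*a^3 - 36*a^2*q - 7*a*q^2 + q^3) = (-5*a^2 + 4*a*q + q^2)/(-36*a^2 + q^2)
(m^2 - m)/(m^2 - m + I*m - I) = m/(m + I)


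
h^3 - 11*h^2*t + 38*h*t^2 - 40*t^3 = (h - 5*t)*(h - 4*t)*(h - 2*t)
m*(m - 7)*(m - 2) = m^3 - 9*m^2 + 14*m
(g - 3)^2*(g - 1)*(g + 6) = g^4 - g^3 - 27*g^2 + 81*g - 54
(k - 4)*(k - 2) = k^2 - 6*k + 8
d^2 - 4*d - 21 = (d - 7)*(d + 3)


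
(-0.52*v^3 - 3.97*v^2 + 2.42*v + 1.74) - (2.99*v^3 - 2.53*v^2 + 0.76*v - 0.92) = -3.51*v^3 - 1.44*v^2 + 1.66*v + 2.66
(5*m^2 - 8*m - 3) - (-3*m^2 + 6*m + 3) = 8*m^2 - 14*m - 6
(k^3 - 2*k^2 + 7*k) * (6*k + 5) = 6*k^4 - 7*k^3 + 32*k^2 + 35*k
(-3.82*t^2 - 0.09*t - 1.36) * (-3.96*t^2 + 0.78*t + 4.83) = 15.1272*t^4 - 2.6232*t^3 - 13.1352*t^2 - 1.4955*t - 6.5688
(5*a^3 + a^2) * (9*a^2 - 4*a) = 45*a^5 - 11*a^4 - 4*a^3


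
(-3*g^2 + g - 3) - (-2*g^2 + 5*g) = -g^2 - 4*g - 3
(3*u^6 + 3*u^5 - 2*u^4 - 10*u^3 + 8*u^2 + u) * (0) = 0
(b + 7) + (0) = b + 7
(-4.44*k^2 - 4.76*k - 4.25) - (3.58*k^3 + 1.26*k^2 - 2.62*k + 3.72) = -3.58*k^3 - 5.7*k^2 - 2.14*k - 7.97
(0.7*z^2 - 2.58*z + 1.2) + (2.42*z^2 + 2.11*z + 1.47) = 3.12*z^2 - 0.47*z + 2.67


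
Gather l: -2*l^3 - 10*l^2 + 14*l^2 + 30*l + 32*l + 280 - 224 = -2*l^3 + 4*l^2 + 62*l + 56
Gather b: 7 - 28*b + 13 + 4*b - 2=18 - 24*b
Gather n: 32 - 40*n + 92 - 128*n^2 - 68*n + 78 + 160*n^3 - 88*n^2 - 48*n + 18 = 160*n^3 - 216*n^2 - 156*n + 220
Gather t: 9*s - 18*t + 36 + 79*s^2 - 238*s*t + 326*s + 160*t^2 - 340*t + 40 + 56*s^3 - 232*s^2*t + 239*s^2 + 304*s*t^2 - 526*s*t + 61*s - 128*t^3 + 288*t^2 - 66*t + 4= 56*s^3 + 318*s^2 + 396*s - 128*t^3 + t^2*(304*s + 448) + t*(-232*s^2 - 764*s - 424) + 80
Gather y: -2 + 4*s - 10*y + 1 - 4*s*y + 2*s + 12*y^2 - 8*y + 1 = 6*s + 12*y^2 + y*(-4*s - 18)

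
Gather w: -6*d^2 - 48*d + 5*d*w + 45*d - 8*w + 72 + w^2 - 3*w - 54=-6*d^2 - 3*d + w^2 + w*(5*d - 11) + 18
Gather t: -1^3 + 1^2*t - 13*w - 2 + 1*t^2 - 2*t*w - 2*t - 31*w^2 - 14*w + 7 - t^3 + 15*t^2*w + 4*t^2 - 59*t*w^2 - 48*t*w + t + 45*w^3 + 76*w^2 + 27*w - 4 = -t^3 + t^2*(15*w + 5) + t*(-59*w^2 - 50*w) + 45*w^3 + 45*w^2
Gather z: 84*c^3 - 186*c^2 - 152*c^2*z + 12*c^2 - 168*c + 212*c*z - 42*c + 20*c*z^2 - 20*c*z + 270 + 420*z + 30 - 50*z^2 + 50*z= 84*c^3 - 174*c^2 - 210*c + z^2*(20*c - 50) + z*(-152*c^2 + 192*c + 470) + 300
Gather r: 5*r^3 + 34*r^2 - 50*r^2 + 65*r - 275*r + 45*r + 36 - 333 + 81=5*r^3 - 16*r^2 - 165*r - 216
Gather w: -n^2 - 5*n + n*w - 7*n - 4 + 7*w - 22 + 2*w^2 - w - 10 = -n^2 - 12*n + 2*w^2 + w*(n + 6) - 36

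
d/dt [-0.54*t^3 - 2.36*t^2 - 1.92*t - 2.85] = -1.62*t^2 - 4.72*t - 1.92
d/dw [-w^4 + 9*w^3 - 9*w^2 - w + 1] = -4*w^3 + 27*w^2 - 18*w - 1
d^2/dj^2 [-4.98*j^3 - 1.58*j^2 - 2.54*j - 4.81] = -29.88*j - 3.16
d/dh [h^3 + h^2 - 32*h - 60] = 3*h^2 + 2*h - 32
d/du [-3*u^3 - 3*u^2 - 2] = 3*u*(-3*u - 2)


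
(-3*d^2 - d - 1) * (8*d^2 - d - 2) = -24*d^4 - 5*d^3 - d^2 + 3*d + 2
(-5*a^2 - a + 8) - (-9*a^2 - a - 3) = 4*a^2 + 11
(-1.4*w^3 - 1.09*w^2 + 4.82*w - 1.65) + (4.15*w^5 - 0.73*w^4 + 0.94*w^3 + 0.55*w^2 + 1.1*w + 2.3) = 4.15*w^5 - 0.73*w^4 - 0.46*w^3 - 0.54*w^2 + 5.92*w + 0.65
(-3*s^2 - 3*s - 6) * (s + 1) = -3*s^3 - 6*s^2 - 9*s - 6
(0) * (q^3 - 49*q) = 0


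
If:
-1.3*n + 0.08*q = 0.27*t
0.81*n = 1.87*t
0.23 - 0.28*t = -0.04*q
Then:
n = -0.39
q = -6.94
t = -0.17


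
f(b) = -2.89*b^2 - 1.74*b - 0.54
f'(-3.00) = 15.60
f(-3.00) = -21.33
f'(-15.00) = 84.96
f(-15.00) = -624.69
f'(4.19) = -25.96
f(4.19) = -58.57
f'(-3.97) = 21.21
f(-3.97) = -39.18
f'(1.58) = -10.87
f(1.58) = -10.50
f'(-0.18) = -0.70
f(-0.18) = -0.32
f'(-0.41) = 0.63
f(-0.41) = -0.31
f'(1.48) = -10.29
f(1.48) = -9.45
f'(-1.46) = 6.70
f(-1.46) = -4.16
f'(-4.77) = 25.83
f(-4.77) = -58.00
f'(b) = -5.78*b - 1.74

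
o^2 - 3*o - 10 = (o - 5)*(o + 2)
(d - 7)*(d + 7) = d^2 - 49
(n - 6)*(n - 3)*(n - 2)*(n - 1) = n^4 - 12*n^3 + 47*n^2 - 72*n + 36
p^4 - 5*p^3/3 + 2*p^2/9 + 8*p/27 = p*(p - 4/3)*(p - 2/3)*(p + 1/3)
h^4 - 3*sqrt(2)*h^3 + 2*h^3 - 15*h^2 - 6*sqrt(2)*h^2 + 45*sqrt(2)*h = h*(h - 3)*(h + 5)*(h - 3*sqrt(2))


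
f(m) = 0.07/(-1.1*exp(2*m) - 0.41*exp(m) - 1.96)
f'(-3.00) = 0.00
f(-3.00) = -0.04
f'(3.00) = 0.00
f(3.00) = 0.00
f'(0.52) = 0.01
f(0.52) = -0.01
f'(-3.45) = 0.00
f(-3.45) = -0.04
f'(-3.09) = 0.00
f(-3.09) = -0.04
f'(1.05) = 0.01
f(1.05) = -0.01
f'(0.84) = 0.01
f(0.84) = -0.01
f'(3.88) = 0.00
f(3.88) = -0.00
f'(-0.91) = 0.01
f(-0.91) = -0.03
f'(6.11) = 0.00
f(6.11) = -0.00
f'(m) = 0.07*(2.2*exp(2*m) + 0.41*exp(m))/(-1.1*exp(2*m) - 0.41*exp(m) - 1.96)^2 = (0.154*exp(m) + 0.0287)*exp(m)/(1.1*exp(2*m) + 0.41*exp(m) + 1.96)^2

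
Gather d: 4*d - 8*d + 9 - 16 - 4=-4*d - 11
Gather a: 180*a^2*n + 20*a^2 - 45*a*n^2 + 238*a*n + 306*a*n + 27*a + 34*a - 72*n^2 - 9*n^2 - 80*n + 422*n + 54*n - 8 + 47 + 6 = a^2*(180*n + 20) + a*(-45*n^2 + 544*n + 61) - 81*n^2 + 396*n + 45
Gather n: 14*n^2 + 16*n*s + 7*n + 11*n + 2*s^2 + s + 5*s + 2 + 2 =14*n^2 + n*(16*s + 18) + 2*s^2 + 6*s + 4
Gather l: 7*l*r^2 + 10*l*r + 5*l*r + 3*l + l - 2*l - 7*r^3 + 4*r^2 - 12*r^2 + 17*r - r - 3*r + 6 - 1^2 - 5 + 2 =l*(7*r^2 + 15*r + 2) - 7*r^3 - 8*r^2 + 13*r + 2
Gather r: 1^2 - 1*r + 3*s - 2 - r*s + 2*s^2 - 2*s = r*(-s - 1) + 2*s^2 + s - 1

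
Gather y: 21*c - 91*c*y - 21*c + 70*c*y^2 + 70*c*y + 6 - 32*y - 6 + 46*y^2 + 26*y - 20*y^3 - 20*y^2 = -20*y^3 + y^2*(70*c + 26) + y*(-21*c - 6)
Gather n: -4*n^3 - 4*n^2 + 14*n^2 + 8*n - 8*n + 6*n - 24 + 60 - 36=-4*n^3 + 10*n^2 + 6*n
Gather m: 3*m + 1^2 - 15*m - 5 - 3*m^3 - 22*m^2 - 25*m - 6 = -3*m^3 - 22*m^2 - 37*m - 10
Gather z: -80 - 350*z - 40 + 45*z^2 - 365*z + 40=45*z^2 - 715*z - 80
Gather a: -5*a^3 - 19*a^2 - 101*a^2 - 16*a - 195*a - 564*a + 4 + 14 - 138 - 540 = -5*a^3 - 120*a^2 - 775*a - 660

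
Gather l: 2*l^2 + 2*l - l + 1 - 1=2*l^2 + l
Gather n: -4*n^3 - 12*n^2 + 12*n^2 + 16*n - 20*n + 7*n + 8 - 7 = -4*n^3 + 3*n + 1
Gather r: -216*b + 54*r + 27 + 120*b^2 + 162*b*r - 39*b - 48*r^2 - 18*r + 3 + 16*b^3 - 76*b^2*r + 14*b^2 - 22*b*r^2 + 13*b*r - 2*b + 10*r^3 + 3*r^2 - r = 16*b^3 + 134*b^2 - 257*b + 10*r^3 + r^2*(-22*b - 45) + r*(-76*b^2 + 175*b + 35) + 30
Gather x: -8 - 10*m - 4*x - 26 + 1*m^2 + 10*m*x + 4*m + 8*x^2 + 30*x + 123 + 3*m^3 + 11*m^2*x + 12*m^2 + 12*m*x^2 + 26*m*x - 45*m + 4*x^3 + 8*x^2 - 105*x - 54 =3*m^3 + 13*m^2 - 51*m + 4*x^3 + x^2*(12*m + 16) + x*(11*m^2 + 36*m - 79) + 35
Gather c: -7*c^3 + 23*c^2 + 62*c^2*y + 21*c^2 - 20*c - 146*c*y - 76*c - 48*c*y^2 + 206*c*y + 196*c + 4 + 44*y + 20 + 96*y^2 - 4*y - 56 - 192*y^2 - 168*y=-7*c^3 + c^2*(62*y + 44) + c*(-48*y^2 + 60*y + 100) - 96*y^2 - 128*y - 32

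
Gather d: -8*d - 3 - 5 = -8*d - 8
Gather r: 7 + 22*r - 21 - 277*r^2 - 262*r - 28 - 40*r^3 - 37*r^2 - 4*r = -40*r^3 - 314*r^2 - 244*r - 42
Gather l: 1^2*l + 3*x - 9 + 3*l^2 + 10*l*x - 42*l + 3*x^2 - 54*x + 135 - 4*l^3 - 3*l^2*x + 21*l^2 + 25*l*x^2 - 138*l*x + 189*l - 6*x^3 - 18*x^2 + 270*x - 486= -4*l^3 + l^2*(24 - 3*x) + l*(25*x^2 - 128*x + 148) - 6*x^3 - 15*x^2 + 219*x - 360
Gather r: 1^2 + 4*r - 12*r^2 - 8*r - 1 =-12*r^2 - 4*r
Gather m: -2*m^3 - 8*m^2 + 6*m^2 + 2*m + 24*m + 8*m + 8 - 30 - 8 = -2*m^3 - 2*m^2 + 34*m - 30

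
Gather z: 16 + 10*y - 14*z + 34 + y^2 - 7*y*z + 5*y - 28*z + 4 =y^2 + 15*y + z*(-7*y - 42) + 54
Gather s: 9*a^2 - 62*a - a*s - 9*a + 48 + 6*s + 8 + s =9*a^2 - 71*a + s*(7 - a) + 56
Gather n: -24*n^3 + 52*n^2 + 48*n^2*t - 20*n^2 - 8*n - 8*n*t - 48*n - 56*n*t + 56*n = -24*n^3 + n^2*(48*t + 32) - 64*n*t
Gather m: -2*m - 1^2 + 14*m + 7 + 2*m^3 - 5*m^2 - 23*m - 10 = 2*m^3 - 5*m^2 - 11*m - 4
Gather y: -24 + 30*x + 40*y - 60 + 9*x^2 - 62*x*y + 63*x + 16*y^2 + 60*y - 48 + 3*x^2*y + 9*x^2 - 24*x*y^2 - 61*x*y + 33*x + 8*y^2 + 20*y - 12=18*x^2 + 126*x + y^2*(24 - 24*x) + y*(3*x^2 - 123*x + 120) - 144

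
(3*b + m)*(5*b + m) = 15*b^2 + 8*b*m + m^2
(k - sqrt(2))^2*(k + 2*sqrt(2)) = k^3 - 6*k + 4*sqrt(2)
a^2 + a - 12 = (a - 3)*(a + 4)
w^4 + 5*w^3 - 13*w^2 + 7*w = w*(w - 1)^2*(w + 7)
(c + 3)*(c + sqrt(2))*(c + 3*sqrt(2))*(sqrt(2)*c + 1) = sqrt(2)*c^4 + 3*sqrt(2)*c^3 + 9*c^3 + 10*sqrt(2)*c^2 + 27*c^2 + 6*c + 30*sqrt(2)*c + 18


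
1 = 1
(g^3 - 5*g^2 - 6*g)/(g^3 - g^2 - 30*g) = (g + 1)/(g + 5)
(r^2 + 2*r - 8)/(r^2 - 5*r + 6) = (r + 4)/(r - 3)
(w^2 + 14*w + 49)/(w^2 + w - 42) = (w + 7)/(w - 6)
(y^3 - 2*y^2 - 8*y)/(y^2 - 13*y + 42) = y*(y^2 - 2*y - 8)/(y^2 - 13*y + 42)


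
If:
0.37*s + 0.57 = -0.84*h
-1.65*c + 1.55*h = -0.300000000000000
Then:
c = -0.413780663780664*s - 0.455627705627706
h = -0.44047619047619*s - 0.678571428571429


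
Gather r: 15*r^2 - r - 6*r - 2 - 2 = 15*r^2 - 7*r - 4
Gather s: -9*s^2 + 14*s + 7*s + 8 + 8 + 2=-9*s^2 + 21*s + 18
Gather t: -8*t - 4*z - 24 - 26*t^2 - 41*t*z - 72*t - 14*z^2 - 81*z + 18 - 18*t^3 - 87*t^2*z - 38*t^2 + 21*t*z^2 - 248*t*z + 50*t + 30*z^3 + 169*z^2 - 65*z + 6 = -18*t^3 + t^2*(-87*z - 64) + t*(21*z^2 - 289*z - 30) + 30*z^3 + 155*z^2 - 150*z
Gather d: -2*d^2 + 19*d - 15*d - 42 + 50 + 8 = -2*d^2 + 4*d + 16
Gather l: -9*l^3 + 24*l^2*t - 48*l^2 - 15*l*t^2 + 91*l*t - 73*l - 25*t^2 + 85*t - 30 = -9*l^3 + l^2*(24*t - 48) + l*(-15*t^2 + 91*t - 73) - 25*t^2 + 85*t - 30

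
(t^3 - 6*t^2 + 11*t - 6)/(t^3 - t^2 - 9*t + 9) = (t - 2)/(t + 3)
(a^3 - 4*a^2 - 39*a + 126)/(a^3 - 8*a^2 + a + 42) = (a + 6)/(a + 2)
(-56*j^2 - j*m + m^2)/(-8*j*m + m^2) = (7*j + m)/m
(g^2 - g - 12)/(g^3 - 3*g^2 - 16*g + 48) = (g + 3)/(g^2 + g - 12)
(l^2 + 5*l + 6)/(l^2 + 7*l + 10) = (l + 3)/(l + 5)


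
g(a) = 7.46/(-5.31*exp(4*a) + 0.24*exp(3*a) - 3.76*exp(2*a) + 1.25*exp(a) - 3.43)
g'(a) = 7.46*(21.24*exp(4*a) - 0.72*exp(3*a) + 7.52*exp(2*a) - 1.25*exp(a))/(-5.31*exp(4*a) + 0.24*exp(3*a) - 3.76*exp(2*a) + 1.25*exp(a) - 3.43)^2 = (158.4504*exp(3*a) - 5.3712*exp(2*a) + 56.0992*exp(a) - 9.325)*exp(a)/(5.31*exp(4*a) - 0.24*exp(3*a) + 3.76*exp(2*a) - 1.25*exp(a) + 3.43)^2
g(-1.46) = -2.22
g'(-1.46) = 0.11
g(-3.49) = -2.20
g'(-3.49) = -0.02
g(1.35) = -0.01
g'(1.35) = 0.02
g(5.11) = -0.00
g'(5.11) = 0.00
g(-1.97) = -2.24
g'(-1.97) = -0.01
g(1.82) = -0.00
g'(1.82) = 0.00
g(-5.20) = -2.18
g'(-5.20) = -0.00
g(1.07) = -0.02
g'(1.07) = 0.07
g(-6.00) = -2.18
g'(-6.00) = 0.00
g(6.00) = 0.00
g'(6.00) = 0.00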